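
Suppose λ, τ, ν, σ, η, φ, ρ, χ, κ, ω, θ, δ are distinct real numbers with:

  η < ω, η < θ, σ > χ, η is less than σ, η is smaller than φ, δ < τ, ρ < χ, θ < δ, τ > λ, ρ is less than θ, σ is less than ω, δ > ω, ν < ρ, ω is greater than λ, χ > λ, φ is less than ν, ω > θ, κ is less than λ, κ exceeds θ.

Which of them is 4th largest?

Piecing the relations together gives one ordering: η < φ < ν < ρ < θ < κ < λ < χ < σ < ω < δ < τ.
The 4th largest is σ.

σ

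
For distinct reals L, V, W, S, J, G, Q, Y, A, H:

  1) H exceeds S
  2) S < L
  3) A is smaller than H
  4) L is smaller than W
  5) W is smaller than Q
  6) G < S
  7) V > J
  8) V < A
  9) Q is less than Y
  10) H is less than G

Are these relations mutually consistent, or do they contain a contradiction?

We have S < H stated directly, yet also H < G < S by chaining the others — so H < S. Contradiction.

inconsistent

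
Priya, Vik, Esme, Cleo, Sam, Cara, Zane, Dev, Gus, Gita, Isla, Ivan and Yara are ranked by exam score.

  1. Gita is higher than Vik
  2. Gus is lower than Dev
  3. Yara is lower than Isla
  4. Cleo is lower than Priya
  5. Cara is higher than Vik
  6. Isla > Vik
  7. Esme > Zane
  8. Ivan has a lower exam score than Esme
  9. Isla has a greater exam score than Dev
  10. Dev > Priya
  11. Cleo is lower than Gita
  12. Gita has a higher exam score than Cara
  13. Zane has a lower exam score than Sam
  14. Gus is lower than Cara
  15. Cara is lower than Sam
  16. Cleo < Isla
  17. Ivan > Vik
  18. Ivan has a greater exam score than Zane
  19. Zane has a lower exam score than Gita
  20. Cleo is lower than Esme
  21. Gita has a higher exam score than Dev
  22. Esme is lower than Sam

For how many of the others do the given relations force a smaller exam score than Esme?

Directly below Esme: Cleo, Zane, Ivan.
One step further: Vik (4 so far).
No other element is forced below Esme by the given relations, so the count is 4.

4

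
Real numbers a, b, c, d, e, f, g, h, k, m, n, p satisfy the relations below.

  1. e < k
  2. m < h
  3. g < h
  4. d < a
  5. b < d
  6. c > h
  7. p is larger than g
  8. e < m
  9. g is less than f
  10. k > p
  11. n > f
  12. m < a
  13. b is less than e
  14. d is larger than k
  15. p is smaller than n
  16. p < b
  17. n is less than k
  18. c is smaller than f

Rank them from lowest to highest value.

The consecutive links are each given: g < p; p < b; b < e; e < m; m < h; h < c; c < f; f < n; n < k; k < d; d < a.

g < p < b < e < m < h < c < f < n < k < d < a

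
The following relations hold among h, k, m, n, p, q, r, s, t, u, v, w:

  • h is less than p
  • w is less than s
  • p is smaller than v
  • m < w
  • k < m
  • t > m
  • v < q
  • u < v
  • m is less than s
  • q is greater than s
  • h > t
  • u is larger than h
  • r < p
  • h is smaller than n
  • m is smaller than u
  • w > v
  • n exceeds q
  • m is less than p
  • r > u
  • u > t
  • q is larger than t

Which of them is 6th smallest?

Piecing the relations together gives one ordering: k < m < t < h < u < r < p < v < w < s < q < n.
Counting 6 from the smallest end gives r.

r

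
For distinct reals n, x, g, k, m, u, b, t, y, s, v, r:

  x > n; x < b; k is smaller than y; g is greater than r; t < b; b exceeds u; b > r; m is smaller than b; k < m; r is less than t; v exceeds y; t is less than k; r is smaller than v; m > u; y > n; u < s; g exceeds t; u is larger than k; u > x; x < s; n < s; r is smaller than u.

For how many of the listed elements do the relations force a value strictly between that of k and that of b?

2

Chaining upward from k reaches: u, m, y, v, s.
Chaining downward from b reaches: r, t, n, x, u, m.
Strictly between k and b are those in both lists: u, m — 2 elements.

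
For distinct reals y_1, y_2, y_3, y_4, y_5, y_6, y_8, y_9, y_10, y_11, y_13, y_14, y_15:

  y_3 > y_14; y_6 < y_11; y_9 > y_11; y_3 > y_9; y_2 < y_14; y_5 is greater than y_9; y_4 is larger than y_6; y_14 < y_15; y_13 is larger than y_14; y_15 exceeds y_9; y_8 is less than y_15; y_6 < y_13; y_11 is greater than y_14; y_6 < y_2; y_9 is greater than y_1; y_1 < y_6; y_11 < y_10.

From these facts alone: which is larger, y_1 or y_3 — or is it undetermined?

y_3

y_1 < y_6 and y_6 < y_2 give y_1 < y_2.
With y_2 < y_14: y_1 < y_6 < y_2 < y_14.
Then y_14 < y_11 extends the chain to y_11.
Then y_11 < y_9 extends the chain to y_9.
With y_9 < y_3: y_1 < y_6 < y_2 < y_14 < y_11 < y_9 < y_3.
So y_3 is larger.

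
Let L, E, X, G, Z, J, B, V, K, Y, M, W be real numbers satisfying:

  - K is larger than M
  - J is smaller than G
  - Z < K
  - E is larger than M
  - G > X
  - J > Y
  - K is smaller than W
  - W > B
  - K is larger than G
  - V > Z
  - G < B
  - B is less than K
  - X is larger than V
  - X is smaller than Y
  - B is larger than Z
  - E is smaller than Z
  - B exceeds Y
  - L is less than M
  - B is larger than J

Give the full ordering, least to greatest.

L < M < E < Z < V < X < Y < J < G < B < K < W

Nothing is placed below L, so it is least; from there L < M; M < E; E < Z; Z < V; V < X; X < Y; Y < J; J < G; G < B; B < K; K < W, each given directly.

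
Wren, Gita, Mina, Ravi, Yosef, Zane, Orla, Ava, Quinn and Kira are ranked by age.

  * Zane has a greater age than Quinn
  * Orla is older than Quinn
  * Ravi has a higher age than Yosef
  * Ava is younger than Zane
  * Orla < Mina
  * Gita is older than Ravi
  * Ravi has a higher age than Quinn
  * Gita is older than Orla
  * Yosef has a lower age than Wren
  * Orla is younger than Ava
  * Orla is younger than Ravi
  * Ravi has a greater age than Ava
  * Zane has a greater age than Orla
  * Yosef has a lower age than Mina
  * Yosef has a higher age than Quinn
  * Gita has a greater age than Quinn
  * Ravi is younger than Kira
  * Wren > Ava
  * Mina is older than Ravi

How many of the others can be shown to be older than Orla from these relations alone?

7

From Orla the given relations immediately reach Ava, Ravi, Mina, Zane, Gita.
From those, Wren, Kira — 7 in total.
No other element is forced above Orla by the given relations, so the count is 7.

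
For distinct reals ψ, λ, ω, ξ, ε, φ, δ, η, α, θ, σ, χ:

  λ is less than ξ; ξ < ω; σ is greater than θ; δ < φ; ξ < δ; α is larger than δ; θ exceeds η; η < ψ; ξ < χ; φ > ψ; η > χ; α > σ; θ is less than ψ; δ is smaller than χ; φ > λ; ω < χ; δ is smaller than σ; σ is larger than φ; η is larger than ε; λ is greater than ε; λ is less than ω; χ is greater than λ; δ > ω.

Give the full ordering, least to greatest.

Each adjacent pair is fixed by a given relation: ε < λ; λ < ξ; ξ < ω; ω < δ; δ < χ; χ < η; η < θ; θ < ψ; ψ < φ; φ < σ; σ < α. Chaining them end to end gives the full order.

ε < λ < ξ < ω < δ < χ < η < θ < ψ < φ < σ < α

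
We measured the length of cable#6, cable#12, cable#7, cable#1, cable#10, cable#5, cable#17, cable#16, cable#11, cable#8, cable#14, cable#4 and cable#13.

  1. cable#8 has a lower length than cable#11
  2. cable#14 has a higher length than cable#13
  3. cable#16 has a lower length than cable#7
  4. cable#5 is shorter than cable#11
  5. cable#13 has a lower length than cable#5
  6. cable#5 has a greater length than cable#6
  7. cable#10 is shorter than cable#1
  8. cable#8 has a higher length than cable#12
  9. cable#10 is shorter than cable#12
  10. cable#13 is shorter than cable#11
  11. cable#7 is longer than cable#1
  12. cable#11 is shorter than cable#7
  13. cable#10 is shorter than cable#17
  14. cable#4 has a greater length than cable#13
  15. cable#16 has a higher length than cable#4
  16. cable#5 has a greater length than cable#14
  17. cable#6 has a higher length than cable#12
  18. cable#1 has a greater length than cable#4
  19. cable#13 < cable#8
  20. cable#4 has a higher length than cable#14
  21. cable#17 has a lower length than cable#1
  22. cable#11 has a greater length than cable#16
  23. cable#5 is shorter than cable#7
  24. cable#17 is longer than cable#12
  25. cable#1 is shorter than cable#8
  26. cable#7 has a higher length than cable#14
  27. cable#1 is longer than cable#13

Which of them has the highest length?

Chaining downward from cable#7: directly below it, cable#14, cable#1, cable#5, cable#16, cable#11; then cable#13, cable#10, cable#4, cable#17, cable#6, cable#8; then cable#12.
That covers every other element, and nothing is given above cable#7, so cable#7 is the highest length.

cable#7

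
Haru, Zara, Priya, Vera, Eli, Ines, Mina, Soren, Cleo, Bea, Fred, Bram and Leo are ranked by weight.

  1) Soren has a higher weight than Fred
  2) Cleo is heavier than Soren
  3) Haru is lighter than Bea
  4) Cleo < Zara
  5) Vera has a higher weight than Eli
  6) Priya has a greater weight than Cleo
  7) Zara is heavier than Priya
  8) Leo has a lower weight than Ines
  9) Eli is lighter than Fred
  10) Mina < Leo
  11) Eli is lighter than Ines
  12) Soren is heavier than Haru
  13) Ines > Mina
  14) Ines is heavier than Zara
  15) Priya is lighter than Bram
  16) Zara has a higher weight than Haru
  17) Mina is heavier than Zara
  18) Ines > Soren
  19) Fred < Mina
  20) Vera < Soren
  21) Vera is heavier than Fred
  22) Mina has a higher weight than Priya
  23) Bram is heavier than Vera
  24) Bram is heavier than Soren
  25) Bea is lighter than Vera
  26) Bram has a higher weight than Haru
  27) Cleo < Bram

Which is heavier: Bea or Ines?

Ines

Chaining the given relations: Bea < Vera < Soren < Cleo < Priya < Zara < Mina < Leo < Ines.
So Bea < Ines; Ines is the heavier of the two.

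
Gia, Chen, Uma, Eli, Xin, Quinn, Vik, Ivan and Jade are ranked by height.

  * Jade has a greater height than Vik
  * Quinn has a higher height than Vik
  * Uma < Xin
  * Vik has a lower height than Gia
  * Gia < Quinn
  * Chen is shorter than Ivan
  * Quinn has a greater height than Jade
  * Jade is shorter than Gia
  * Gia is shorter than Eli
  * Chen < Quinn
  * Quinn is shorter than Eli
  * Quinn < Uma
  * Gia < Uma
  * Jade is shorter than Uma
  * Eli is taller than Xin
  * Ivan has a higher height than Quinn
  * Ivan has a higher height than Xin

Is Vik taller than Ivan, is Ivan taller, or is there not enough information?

Ivan

Following the relations from Vik: Vik < Jade < Gia < Quinn < Uma < Xin < Ivan.
So Ivan is taller.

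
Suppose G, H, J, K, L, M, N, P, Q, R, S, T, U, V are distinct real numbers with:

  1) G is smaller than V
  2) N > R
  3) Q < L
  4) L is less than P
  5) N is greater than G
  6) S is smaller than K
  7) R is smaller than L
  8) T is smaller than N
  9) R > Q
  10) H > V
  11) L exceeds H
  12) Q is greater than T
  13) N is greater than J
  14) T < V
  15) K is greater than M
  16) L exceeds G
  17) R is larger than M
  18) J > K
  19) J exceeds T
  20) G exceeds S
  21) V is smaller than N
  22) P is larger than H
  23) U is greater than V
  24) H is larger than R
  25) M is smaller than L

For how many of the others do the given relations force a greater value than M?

7

From M the given relations immediately reach K, R, L.
From those, J, N, H, P — 7 in total.
Nothing else is reachable above M; 7 in all.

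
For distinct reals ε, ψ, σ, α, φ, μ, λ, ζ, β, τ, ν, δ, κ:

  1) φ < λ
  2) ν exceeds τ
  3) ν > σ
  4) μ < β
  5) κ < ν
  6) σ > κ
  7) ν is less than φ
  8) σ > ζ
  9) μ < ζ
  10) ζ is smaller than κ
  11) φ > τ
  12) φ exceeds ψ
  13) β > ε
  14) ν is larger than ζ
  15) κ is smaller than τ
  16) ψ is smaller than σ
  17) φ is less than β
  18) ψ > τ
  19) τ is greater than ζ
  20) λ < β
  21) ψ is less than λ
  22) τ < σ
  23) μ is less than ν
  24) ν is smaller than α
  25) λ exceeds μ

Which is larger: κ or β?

κ < τ and τ < ψ give κ < ψ.
With ψ < σ: κ < τ < ψ < σ.
Then σ < ν extends the chain to ν.
Then ν < φ extends the chain to φ.
With φ < λ: κ < τ < ψ < σ < ν < φ < λ.
With λ < β: κ < τ < ψ < σ < ν < φ < λ < β.
So κ < β; β is the larger of the two.

β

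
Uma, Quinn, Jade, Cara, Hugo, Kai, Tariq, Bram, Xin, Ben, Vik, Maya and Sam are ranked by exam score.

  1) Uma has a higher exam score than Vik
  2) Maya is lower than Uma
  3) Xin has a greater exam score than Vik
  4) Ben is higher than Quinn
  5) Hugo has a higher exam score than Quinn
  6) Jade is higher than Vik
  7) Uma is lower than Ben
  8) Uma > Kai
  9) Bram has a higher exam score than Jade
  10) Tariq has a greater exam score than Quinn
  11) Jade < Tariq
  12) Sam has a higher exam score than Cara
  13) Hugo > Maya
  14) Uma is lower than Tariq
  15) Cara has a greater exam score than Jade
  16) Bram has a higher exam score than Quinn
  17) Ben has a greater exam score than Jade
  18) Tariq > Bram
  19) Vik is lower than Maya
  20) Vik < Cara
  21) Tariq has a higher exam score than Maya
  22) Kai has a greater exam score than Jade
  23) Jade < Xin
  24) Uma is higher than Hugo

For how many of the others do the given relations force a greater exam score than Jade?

Directly above Jade: Xin, Cara, Bram, Kai, Tariq, Ben.
One step further: Uma, Sam (8 so far).
No other element is forced above Jade by the given relations, so the count is 8.

8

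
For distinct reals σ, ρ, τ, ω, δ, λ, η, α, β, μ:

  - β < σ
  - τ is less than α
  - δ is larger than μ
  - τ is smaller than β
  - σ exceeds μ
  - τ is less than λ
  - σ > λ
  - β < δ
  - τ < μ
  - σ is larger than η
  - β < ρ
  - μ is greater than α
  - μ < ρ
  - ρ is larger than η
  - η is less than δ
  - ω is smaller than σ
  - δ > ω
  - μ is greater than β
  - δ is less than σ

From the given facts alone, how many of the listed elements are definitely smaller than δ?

The elements the relations force below δ are η, τ, α, β, μ, ω — no chain reaches any other.
That is 6.

6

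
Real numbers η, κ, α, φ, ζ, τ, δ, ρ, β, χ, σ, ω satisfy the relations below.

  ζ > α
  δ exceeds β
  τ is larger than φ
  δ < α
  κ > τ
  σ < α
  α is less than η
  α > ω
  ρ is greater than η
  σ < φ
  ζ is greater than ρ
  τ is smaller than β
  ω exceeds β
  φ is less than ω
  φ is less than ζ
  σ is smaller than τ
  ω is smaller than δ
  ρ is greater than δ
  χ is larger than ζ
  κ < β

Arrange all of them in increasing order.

Nothing is placed below σ, so it is least; from there σ < φ; φ < τ; τ < κ; κ < β; β < ω; ω < δ; δ < α; α < η; η < ρ; ρ < ζ; ζ < χ, each given directly.

σ < φ < τ < κ < β < ω < δ < α < η < ρ < ζ < χ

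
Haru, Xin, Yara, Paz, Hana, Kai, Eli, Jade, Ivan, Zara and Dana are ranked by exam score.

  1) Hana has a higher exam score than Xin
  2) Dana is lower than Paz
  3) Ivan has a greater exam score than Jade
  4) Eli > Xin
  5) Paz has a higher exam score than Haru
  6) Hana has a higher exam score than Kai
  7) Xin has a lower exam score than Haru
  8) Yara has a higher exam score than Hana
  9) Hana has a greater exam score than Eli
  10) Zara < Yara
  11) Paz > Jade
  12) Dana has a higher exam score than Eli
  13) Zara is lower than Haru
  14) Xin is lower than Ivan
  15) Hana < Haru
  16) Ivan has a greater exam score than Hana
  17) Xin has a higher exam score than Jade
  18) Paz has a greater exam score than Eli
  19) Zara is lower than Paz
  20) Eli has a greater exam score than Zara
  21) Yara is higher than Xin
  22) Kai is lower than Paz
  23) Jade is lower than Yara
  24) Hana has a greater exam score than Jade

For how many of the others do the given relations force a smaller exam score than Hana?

The elements the relations force below Hana are Jade, Kai, Zara, Xin, Eli — no chain reaches any other.
That is 5.

5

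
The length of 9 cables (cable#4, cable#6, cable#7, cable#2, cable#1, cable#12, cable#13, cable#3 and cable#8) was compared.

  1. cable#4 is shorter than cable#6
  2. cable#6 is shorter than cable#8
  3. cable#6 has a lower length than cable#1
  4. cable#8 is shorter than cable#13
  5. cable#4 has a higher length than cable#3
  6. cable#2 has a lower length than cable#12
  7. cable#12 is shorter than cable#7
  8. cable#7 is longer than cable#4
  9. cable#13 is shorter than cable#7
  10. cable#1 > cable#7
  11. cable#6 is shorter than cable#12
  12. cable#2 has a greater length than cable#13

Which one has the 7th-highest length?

Piecing the relations together gives one ordering: cable#3 < cable#4 < cable#6 < cable#8 < cable#13 < cable#2 < cable#12 < cable#7 < cable#1.
The 7th largest is cable#6.

cable#6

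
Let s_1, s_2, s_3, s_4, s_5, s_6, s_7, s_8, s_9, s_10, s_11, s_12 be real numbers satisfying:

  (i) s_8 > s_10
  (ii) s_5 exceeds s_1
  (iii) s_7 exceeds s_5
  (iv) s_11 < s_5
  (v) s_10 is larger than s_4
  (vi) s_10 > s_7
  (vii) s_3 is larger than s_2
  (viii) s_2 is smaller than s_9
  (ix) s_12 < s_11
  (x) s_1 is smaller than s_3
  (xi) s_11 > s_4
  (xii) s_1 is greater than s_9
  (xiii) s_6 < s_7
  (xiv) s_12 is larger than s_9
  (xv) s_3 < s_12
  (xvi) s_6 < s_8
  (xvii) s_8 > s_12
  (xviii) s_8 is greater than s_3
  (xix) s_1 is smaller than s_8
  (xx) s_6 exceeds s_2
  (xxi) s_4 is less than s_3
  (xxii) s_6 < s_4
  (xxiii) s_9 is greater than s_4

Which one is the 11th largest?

The consecutive relations fix a unique order: s_2 < s_6 < s_4 < s_9 < s_1 < s_3 < s_12 < s_11 < s_5 < s_7 < s_10 < s_8.
The 11th largest is s_6.

s_6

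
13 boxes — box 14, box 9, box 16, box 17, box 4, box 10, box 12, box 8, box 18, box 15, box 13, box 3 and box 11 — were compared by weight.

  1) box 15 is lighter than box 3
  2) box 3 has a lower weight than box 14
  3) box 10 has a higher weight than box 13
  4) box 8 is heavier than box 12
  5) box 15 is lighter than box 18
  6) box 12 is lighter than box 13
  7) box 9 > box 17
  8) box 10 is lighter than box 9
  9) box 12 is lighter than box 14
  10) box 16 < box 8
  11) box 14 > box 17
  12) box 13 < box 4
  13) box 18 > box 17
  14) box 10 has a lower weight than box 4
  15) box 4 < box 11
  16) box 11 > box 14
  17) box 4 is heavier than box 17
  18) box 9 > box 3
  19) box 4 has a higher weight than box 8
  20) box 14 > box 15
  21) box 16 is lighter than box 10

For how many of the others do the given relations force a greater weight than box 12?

Directly above box 12: box 13, box 8, box 14.
One step further: box 10, box 4, box 11 (6 so far).
One step further: box 9 (7 so far).
Nothing else is reachable above box 12; 7 in all.

7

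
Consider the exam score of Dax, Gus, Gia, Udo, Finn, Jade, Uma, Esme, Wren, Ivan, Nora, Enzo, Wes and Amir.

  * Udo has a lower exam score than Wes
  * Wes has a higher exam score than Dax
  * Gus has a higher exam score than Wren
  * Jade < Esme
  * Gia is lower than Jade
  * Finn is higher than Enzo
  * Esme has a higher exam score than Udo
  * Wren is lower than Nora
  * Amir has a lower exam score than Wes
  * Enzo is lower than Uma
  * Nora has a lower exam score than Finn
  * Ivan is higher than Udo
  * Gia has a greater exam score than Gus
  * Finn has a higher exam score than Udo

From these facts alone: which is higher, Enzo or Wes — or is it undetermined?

undetermined

Following every chain through Enzo: above Enzo we get Uma, Finn.
Wes is not reached, and no chain runs the other way from Wes to Enzo.
So the given relations leave the order of Enzo and Wes undetermined.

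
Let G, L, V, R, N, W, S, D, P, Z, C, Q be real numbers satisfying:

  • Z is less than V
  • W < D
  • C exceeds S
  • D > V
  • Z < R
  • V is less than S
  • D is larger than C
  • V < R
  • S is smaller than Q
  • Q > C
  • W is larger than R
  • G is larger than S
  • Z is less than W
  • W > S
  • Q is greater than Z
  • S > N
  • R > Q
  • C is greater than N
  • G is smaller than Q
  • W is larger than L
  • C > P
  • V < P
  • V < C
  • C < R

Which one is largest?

Chaining downward from D: directly below it, V, C, W; then L, N, Z, S, P, R; then Q; then G.
That covers every other element, and nothing is given above D, so D is the largest.

D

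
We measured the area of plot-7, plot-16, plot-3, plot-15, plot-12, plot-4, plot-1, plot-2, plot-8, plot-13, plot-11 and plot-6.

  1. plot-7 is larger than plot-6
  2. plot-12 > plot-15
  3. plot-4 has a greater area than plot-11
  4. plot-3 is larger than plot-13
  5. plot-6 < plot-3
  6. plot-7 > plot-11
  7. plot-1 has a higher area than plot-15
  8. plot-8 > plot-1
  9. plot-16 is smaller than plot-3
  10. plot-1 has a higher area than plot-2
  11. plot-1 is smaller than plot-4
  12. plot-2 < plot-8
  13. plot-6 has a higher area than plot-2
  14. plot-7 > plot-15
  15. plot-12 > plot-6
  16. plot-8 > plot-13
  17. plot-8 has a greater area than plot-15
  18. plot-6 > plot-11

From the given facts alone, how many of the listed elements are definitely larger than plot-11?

Directly above plot-11: plot-6, plot-4, plot-7.
One step further: plot-3, plot-12 (5 so far).
Nothing else is reachable above plot-11; 5 in all.

5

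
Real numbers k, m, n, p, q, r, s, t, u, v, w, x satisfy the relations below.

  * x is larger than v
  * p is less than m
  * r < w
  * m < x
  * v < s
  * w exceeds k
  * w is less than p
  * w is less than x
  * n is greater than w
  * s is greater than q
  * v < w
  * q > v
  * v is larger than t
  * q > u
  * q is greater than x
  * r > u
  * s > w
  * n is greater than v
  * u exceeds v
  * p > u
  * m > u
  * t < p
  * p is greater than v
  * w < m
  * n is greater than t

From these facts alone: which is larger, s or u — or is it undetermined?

s

Link the given pairs in sequence: u < r; r < w; w < p; p < m; m < x; x < q; q < s.
Together: u < r < w < p < m < x < q < s.
So s is larger.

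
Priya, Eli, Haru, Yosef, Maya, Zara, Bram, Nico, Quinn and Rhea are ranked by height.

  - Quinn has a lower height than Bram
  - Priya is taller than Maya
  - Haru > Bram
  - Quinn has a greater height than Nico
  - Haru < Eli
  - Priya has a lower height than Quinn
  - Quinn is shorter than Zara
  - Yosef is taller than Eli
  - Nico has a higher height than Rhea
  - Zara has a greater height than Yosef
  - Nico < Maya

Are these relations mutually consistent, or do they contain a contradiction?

The single ordering Rhea < Nico < Maya < Priya < Quinn < Bram < Haru < Eli < Yosef < Zara satisfies every listed relation, so no contradiction arises.

consistent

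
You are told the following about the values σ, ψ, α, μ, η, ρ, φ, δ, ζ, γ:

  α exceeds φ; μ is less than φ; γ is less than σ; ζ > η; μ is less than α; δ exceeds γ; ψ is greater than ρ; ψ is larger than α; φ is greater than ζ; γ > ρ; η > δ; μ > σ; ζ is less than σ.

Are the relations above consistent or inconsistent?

consistent

The single ordering ρ < γ < δ < η < ζ < σ < μ < φ < α < ψ satisfies every listed relation, so no contradiction arises.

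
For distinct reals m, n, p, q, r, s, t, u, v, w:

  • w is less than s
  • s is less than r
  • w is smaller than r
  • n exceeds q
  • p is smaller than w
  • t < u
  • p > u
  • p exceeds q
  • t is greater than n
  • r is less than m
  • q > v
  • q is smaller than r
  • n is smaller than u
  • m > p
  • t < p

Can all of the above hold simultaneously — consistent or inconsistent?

Every relation is compatible with v < q < n < t < u < p < w < s < r < m; the set is consistent.

consistent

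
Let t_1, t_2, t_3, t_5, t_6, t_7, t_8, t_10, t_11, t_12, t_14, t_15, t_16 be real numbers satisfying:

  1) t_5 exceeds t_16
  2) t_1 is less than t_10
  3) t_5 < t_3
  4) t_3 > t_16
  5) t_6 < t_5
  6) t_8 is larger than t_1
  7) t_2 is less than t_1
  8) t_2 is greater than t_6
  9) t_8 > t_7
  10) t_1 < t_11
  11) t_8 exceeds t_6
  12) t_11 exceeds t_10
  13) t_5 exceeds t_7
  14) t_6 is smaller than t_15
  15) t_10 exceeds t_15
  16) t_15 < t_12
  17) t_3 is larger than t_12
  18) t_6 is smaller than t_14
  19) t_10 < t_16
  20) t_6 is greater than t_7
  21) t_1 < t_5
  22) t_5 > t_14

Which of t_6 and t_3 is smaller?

t_6

t_6 < t_2 and t_2 < t_1 give t_6 < t_1.
With t_1 < t_10: t_6 < t_2 < t_1 < t_10.
With t_10 < t_16: t_6 < t_2 < t_1 < t_10 < t_16.
With t_16 < t_5: t_6 < t_2 < t_1 < t_10 < t_16 < t_5.
Then t_5 < t_3 extends the chain to t_3.
So t_6 < t_3; t_6 is the smaller of the two.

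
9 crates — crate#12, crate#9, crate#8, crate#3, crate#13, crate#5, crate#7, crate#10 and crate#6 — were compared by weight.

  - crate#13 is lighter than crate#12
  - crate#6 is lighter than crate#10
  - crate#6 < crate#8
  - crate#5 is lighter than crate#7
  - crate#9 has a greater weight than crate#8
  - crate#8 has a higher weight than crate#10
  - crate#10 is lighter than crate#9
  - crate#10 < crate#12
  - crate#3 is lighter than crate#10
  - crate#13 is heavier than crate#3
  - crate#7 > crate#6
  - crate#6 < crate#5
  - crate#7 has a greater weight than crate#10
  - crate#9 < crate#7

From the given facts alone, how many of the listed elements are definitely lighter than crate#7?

6

Directly below crate#7: crate#6, crate#5, crate#10, crate#9.
One step further: crate#3, crate#8 (6 so far).
Nothing else is reachable below crate#7; 6 in all.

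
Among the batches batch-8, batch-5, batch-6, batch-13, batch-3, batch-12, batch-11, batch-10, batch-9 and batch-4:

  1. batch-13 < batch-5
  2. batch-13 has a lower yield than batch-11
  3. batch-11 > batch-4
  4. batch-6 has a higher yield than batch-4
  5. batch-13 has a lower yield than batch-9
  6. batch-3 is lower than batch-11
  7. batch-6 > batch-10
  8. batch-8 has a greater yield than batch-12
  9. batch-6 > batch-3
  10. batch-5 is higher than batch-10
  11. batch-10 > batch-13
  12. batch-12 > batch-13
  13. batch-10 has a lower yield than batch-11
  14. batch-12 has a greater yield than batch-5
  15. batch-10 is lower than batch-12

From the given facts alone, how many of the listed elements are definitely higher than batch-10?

Directly above batch-10: batch-11, batch-5, batch-12, batch-6.
One step further: batch-8 (5 so far).
Nothing else is reachable above batch-10; 5 in all.

5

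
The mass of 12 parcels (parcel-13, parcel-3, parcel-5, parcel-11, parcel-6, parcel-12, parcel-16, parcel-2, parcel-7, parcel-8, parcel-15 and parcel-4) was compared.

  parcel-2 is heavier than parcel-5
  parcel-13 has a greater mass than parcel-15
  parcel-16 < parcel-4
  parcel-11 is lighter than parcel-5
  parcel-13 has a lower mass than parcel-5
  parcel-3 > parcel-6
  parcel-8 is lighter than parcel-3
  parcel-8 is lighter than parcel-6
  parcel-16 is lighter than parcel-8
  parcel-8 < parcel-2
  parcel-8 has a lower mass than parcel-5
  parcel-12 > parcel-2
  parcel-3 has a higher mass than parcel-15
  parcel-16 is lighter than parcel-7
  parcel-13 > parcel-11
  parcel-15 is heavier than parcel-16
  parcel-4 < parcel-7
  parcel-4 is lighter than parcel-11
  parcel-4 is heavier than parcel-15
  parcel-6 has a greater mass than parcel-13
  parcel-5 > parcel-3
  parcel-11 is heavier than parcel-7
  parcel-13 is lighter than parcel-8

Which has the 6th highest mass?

Chaining the given pairs: parcel-16 < parcel-15 < parcel-4 < parcel-7 < parcel-11 < parcel-13 < parcel-8 < parcel-6 < parcel-3 < parcel-5 < parcel-2 < parcel-12.
The 6th largest is parcel-8.

parcel-8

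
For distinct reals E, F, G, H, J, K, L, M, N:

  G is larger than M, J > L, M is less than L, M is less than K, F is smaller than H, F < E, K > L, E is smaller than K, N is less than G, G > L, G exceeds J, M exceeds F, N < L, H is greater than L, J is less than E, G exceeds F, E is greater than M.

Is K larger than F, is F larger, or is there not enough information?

The relevant relations are F < M; M < L; L < J; J < E; E < K.
Together: F < M < L < J < E < K.
So K is larger.

K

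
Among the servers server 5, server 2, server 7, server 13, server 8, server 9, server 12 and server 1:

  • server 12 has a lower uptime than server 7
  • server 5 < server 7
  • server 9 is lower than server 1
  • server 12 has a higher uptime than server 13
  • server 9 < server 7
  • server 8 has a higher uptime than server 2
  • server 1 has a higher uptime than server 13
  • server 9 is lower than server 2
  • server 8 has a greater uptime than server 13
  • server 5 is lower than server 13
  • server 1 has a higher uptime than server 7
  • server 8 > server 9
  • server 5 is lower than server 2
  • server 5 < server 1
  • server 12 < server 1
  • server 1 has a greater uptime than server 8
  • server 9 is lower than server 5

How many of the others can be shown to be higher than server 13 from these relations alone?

4

The elements the relations force above server 13 are server 8, server 12, server 7, server 1 — no chain reaches any other.
That is 4.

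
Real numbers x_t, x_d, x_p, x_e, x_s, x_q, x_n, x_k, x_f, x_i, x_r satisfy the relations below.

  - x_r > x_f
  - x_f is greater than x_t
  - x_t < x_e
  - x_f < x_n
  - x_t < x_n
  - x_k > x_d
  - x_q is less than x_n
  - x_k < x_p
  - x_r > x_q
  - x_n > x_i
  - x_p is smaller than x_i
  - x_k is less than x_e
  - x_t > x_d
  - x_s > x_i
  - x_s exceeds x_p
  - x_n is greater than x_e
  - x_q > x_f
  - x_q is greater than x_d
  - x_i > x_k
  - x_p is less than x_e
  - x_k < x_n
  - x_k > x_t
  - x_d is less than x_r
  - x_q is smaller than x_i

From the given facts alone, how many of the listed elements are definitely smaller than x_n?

8

Directly below x_n: x_t, x_f, x_k, x_q, x_i, x_e.
One step further: x_d, x_p (8 so far).
No other element is forced below x_n by the given relations, so the count is 8.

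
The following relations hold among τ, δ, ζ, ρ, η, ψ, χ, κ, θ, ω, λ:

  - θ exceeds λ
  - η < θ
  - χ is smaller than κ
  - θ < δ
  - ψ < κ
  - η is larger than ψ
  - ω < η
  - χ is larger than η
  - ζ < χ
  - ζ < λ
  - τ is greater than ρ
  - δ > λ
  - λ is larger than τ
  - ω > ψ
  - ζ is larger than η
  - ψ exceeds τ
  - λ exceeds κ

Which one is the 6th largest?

Chaining the given pairs: ρ < τ < ψ < ω < η < ζ < χ < κ < λ < θ < δ.
The 6th largest is ζ.

ζ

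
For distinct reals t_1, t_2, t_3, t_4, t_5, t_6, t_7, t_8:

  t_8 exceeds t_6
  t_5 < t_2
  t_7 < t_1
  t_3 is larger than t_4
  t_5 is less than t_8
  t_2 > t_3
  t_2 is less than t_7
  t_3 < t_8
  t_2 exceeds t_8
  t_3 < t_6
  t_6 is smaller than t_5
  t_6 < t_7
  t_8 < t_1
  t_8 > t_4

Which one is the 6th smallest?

t_2

Piecing the relations together gives one ordering: t_4 < t_3 < t_6 < t_5 < t_8 < t_2 < t_7 < t_1.
The 6th smallest is t_2.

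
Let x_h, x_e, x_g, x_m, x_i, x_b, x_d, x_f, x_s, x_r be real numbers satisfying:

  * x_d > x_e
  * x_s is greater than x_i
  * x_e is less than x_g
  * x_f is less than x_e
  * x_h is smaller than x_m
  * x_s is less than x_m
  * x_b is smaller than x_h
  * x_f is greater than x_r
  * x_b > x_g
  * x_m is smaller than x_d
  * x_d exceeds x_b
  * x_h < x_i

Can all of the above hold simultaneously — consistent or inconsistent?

Every relation is compatible with x_r < x_f < x_e < x_g < x_b < x_h < x_i < x_s < x_m < x_d; the set is consistent.

consistent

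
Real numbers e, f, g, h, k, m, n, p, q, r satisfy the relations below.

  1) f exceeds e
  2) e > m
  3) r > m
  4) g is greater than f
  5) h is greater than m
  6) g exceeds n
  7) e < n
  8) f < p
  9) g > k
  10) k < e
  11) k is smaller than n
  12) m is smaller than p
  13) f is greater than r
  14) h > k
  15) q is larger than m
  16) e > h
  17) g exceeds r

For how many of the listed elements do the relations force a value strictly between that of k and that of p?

3

The relations place k below p. An element lies strictly between them when it is forced above k and also forced below p.
Above k: {h, e, f, n, g}. Below p: {m, h, r, e, f}.
Intersection: {h, e, f} — 3.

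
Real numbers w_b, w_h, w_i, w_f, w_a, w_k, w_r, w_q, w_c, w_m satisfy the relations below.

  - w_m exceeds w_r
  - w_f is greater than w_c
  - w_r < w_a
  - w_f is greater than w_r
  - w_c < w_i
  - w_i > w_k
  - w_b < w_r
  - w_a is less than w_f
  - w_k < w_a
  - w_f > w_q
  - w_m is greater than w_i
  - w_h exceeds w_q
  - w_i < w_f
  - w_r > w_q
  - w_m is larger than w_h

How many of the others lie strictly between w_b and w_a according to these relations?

Chaining upward from w_b reaches: w_r, w_m, w_f.
Chaining downward from w_a reaches: w_k, w_q, w_r.
Strictly between w_b and w_a are those in both lists: w_r — 1 element.

1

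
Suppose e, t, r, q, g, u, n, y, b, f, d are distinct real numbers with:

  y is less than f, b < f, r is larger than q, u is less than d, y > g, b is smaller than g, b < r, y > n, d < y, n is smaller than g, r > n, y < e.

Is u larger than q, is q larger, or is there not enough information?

undetermined

Following every chain through u: above u we get d, y, f, e.
q is not reached, and no chain runs the other way from q to u.
So the given relations leave the order of u and q undetermined.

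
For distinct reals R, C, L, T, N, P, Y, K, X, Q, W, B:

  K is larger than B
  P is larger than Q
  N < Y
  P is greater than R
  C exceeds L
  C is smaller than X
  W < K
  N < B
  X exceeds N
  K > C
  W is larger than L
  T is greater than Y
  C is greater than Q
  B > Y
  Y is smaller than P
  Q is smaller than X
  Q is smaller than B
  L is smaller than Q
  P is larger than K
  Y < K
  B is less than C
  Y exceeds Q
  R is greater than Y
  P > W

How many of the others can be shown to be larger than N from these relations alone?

The elements the relations force above N are Y, B, C, R, X, K, T, P — no chain reaches any other.
That is 8.

8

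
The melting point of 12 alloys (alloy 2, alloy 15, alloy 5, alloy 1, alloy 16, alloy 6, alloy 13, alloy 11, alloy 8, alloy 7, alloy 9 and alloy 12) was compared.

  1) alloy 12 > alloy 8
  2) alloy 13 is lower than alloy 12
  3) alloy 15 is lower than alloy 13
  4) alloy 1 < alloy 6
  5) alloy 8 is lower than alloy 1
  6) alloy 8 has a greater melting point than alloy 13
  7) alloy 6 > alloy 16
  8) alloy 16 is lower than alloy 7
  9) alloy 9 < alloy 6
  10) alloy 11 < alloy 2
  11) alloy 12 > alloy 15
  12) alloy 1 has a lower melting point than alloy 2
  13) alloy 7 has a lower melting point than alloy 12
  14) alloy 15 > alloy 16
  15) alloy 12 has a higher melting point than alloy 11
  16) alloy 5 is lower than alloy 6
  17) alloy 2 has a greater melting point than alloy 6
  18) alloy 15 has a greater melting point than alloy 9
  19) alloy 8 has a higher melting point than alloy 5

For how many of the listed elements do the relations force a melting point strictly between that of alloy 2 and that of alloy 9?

5

Chaining upward from alloy 9 reaches: alloy 15, alloy 13, alloy 8, alloy 1, alloy 6, alloy 12.
Chaining downward from alloy 2 reaches: alloy 5, alloy 16, alloy 15, alloy 13, alloy 8, alloy 1, alloy 11, alloy 6.
Strictly between alloy 9 and alloy 2 are those in both lists: alloy 15, alloy 13, alloy 8, alloy 1, alloy 6 — 5 elements.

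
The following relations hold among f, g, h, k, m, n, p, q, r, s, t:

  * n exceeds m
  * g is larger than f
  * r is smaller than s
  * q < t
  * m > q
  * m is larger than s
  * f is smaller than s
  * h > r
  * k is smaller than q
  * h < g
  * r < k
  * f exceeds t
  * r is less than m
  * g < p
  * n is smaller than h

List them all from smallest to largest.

Each adjacent pair is fixed by a given relation: r < k; k < q; q < t; t < f; f < s; s < m; m < n; n < h; h < g; g < p. Chaining them end to end gives the full order.

r < k < q < t < f < s < m < n < h < g < p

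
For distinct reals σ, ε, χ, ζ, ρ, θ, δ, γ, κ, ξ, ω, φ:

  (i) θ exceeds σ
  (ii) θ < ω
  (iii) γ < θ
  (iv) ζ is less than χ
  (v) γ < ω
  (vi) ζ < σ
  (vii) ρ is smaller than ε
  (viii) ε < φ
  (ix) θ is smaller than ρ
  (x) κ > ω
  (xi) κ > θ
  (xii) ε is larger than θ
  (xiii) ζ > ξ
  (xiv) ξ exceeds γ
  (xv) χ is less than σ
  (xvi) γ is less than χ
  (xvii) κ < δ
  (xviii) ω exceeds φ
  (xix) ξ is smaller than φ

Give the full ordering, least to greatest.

γ < ξ < ζ < χ < σ < θ < ρ < ε < φ < ω < κ < δ

Each adjacent pair is fixed by a given relation: γ < ξ; ξ < ζ; ζ < χ; χ < σ; σ < θ; θ < ρ; ρ < ε; ε < φ; φ < ω; ω < κ; κ < δ. Chaining them end to end gives the full order.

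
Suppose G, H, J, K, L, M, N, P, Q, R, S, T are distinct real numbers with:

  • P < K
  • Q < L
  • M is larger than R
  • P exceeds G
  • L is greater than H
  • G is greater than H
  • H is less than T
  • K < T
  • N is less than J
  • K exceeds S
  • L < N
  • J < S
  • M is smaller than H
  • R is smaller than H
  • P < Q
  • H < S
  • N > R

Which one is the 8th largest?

Piecing the relations together gives one ordering: R < M < H < G < P < Q < L < N < J < S < K < T.
The 8th largest is P.

P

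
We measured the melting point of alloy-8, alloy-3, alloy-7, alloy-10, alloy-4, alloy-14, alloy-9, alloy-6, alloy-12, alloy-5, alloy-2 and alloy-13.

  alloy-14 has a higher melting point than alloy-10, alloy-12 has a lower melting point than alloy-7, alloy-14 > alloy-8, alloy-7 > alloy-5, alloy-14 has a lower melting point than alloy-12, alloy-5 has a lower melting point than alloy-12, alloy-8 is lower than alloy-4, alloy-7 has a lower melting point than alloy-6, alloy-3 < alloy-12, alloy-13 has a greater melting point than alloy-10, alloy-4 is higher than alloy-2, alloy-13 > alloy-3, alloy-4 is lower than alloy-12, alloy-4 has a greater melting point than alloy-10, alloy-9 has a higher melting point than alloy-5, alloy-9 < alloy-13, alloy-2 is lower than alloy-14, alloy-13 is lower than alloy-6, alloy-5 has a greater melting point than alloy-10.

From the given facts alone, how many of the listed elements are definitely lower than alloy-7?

From alloy-7 the given relations immediately reach alloy-5, alloy-12.
From those, alloy-10, alloy-3, alloy-14, alloy-4 — 6 in total.
From those, alloy-2, alloy-8 — 8 in total.
No other element is forced below alloy-7 by the given relations, so the count is 8.

8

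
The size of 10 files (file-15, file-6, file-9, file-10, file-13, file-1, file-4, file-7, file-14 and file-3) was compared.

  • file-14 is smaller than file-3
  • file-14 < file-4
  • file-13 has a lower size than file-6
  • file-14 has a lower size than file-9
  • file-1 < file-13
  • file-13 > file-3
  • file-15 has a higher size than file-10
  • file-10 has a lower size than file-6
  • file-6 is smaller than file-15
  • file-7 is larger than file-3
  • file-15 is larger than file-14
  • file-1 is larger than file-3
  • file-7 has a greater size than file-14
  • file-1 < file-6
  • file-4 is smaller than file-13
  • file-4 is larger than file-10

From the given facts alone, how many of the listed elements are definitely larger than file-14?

From file-14 the given relations immediately reach file-3, file-4, file-9, file-15, file-7.
From those, file-1, file-13 — 7 in total.
From those, file-6 — 8 in total.
Nothing else is reachable above file-14; 8 in all.

8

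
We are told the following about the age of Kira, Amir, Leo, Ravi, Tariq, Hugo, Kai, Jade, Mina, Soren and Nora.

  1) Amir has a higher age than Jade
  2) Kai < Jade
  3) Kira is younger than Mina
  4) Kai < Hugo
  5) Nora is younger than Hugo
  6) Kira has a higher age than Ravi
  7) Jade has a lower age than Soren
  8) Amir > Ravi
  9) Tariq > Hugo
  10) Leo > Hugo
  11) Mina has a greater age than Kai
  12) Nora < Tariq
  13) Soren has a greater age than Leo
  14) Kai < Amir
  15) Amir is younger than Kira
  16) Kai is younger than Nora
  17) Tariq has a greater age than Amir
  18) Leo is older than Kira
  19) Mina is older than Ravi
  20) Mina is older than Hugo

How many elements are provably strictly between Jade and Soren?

The relations place Jade below Soren. An element lies strictly between them when it is forced above Jade and also forced below Soren.
Above Jade: {Amir, Kira, Tariq, Mina, Leo}. Below Soren: {Ravi, Kai, Nora, Hugo, Amir, Kira, Leo}.
Intersection: {Amir, Kira, Leo} — 3.

3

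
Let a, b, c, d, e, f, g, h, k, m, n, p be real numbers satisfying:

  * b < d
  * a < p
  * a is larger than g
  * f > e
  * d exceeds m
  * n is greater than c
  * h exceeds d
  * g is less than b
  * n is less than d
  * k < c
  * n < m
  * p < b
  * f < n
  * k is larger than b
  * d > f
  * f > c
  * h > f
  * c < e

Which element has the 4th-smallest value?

Chaining the given pairs: g < a < p < b < k < c < e < f < n < m < d < h.
The 4th smallest is b.

b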